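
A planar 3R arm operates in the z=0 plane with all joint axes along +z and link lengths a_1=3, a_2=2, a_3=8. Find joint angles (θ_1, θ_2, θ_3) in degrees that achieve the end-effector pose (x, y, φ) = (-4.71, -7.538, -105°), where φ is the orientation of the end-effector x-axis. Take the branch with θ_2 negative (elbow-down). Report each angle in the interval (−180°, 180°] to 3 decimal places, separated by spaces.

-143.213 -119.986 158.199

wrist centre = target − a_3·(cos φ, sin φ) = (-2.6394, 0.1894)
cos θ_2 = (7.0026−3²−2²)/(2·3·2) = -0.4998; θ_2 = -119.9859° (elbow-down)
β = atan2(0.1894,-2.6394) = 175.8955°; ψ = atan2(-1.7323,2.0004) = -40.8914°
θ_1 = β − ψ = 216.7869°
θ_3 = φ − θ_1 − θ_2 = 158.1990° (wrapped to (-180°,180°])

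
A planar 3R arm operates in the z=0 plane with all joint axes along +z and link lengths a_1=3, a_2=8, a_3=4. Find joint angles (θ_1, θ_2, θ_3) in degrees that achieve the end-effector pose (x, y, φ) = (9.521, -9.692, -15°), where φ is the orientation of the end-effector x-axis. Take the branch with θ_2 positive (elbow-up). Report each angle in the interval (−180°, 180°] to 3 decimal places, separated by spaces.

-89.994 44.995 29.999

wrist centre = target − a_3·(cos φ, sin φ) = (5.6573, -8.6567)
cos θ_2 = (106.9439−3²−8²)/(2·3·8) = 0.7072; θ_2 = 44.9954° (elbow-up)
β = atan2(-8.6567,5.6573) = -56.8348°; ψ = atan2(5.6564,8.6573) = 33.1592°
θ_1 = β − ψ = -89.9940°
θ_3 = φ − θ_1 − θ_2 = 29.9987° (wrapped to (-180°,180°])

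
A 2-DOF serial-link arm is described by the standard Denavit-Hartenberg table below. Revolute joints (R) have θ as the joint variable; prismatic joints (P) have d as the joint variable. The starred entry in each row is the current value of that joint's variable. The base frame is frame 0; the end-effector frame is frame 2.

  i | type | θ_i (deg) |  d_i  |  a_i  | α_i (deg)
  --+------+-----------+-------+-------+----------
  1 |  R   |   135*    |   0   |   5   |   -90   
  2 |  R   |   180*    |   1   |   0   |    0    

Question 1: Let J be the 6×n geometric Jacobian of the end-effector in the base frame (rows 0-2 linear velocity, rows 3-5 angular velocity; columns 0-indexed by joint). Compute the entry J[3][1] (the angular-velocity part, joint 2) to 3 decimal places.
-0.707

axis z_1 = (-0.7071,-0.7071,0.0000); lever o_n−o_1 = (-0.7071,-0.7071,0.0000)
cross product → J_v[:, 1] = (0.0000,0.0000,0.0000)
J_ω[:, 1] = z_1
entry J[3][1] = -0.7071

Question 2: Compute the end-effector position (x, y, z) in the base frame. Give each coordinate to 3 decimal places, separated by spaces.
-4.243 2.828 0.000

after link 1: o_1 = (-3.5355, 3.5355, 0.0000)
after link 2: o_2 = (-4.2426, 2.8284, 0.0000)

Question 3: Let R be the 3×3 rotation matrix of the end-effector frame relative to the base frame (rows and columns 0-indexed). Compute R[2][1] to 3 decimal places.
End-effector y-axis (col 1 of R) = (0.0000,-0.0000,1.0000)
R[2][1] = 1.0000

1.000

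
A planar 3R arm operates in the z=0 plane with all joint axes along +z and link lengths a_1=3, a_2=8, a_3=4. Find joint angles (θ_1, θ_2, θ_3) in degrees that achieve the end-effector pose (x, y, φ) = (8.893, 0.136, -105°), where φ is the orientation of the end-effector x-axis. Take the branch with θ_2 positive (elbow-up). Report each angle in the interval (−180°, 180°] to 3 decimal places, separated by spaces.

wrist centre = target − a_3·(cos φ, sin φ) = (9.9283, 3.9997)
cos θ_2 = (114.5683−3²−8²)/(2·3·8) = 0.8660; θ_2 = 30.0022° (elbow-up)
β = atan2(3.9997,9.9283) = 21.9425°; ψ = atan2(4.0003,9.9280) = 21.9458°
θ_1 = β − ψ = -0.0033°
θ_3 = φ − θ_1 − θ_2 = -134.9990° (wrapped to (-180°,180°])

-0.003 30.002 -134.999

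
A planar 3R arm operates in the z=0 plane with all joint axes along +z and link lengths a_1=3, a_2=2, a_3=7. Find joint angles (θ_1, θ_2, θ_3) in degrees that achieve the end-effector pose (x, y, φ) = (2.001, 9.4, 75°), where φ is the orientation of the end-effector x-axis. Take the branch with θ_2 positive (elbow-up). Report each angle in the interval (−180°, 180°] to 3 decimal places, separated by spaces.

wrist centre = target − a_3·(cos φ, sin φ) = (0.1893, 2.6385)
cos θ_2 = (6.9976−3²−2²)/(2·3·2) = -0.5002; θ_2 = 120.0132° (elbow-up)
β = atan2(2.6385,0.1893) = 85.8971°; ψ = atan2(1.7318,1.9996) = 40.8953°
θ_1 = β − ψ = 45.0018°
θ_3 = φ − θ_1 − θ_2 = -90.0150° (wrapped to (-180°,180°])

45.002 120.013 -90.015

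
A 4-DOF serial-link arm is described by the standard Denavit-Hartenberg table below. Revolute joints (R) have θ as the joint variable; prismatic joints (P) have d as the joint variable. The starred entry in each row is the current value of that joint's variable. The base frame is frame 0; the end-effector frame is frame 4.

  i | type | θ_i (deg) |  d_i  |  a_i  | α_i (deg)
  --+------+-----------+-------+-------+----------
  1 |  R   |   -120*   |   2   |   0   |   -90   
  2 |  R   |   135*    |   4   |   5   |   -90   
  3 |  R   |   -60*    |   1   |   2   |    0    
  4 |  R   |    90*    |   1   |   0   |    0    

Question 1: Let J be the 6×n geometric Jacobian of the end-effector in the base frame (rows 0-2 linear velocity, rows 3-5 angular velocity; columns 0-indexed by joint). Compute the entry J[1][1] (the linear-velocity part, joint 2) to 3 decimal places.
2.449

axis z_1 = (0.8660,-0.5000,0.0000); lever o_n−o_1 = (7.7925,2.0330,-2.8284)
cross product → J_v[:, 1] = (1.4142,2.4495,5.6569)
J_ω[:, 1] = z_1
entry J[1][1] = 2.4495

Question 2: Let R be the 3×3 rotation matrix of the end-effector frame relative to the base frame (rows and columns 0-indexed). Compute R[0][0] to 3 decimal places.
-0.127

End-effector x-axis (col 0 of R) = (-0.1268,0.7803,-0.6124)
R[0][0] = -0.1268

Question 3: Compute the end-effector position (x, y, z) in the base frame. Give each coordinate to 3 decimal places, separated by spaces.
after link 1: o_1 = (0.0000, 0.0000, 2.0000)
after link 2: o_2 = (5.2319, 1.0619, -1.5355)
after link 3: o_3 = (7.4390, 1.4206, -1.5355)
after link 4: o_4 = (7.7925, 2.0330, -0.8284)

7.793 2.033 -0.828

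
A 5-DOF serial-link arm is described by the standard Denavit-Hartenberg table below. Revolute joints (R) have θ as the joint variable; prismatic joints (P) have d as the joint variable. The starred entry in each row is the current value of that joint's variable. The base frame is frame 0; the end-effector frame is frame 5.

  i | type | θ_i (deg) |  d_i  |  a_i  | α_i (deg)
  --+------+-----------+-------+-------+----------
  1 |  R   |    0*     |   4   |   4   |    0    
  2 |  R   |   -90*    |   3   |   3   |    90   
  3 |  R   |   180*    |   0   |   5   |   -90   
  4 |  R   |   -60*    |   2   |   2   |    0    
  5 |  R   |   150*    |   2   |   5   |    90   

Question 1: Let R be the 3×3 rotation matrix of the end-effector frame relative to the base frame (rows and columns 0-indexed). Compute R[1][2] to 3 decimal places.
End-effector z-axis (col 2 of R) = (0.0000,1.0000,0.0000)
R[1][2] = 1.0000

1.000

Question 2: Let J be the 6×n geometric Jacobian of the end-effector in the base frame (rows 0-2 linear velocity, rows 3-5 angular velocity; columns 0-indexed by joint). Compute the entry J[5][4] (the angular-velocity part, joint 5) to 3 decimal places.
-1.000

axis z_4 = (-0.0000,0.0000,-1.0000); lever o_n−o_4 = (5.0000,-0.0000,-2.0000)
cross product → J_v[:, 4] = (-0.0000,-5.0000,-0.0000)
J_ω[:, 4] = z_4
entry J[5][4] = -1.0000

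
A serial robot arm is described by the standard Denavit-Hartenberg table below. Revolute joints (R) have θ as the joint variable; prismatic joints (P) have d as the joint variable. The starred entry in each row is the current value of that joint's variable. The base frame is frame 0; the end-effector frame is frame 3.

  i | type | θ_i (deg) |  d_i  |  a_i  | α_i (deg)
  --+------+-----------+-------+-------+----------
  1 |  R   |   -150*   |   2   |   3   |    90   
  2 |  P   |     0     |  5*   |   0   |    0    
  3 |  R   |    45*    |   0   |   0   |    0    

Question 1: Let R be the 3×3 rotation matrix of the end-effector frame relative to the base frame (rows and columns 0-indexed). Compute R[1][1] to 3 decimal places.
End-effector y-axis (col 1 of R) = (0.6124,0.3536,0.7071)
R[1][1] = 0.3536

0.354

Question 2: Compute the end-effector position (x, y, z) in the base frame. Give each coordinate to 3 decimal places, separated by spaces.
after link 1: o_1 = (-2.5981, -1.5000, 2.0000)
after link 2: o_2 = (-5.0981, 2.8301, 2.0000)
after link 3: o_3 = (-5.0981, 2.8301, 2.0000)

-5.098 2.830 2.000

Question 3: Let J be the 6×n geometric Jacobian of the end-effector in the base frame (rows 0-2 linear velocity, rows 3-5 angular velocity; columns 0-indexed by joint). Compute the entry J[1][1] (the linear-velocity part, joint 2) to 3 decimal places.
prismatic axis z_1 = (-0.5000,0.8660,0.0000)
J_v[:, 1] = z_1; J_ω[:, 1] = (0,0,0)
entry J[1][1] = 0.8660

0.866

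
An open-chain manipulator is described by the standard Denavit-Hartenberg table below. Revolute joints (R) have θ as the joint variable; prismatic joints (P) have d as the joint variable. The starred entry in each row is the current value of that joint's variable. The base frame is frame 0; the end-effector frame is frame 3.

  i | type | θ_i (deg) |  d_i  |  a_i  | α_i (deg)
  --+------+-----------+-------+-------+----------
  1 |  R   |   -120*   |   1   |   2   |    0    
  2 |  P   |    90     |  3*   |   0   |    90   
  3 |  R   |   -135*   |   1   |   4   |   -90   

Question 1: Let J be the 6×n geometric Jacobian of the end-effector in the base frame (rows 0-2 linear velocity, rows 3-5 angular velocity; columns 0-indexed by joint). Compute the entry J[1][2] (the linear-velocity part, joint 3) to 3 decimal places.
-1.414

axis z_2 = (-0.5000,-0.8660,0.0000); lever o_n−o_2 = (-2.9495,0.5482,-2.8284)
cross product → J_v[:, 2] = (2.4495,-1.4142,-2.8284)
J_ω[:, 2] = z_2
entry J[1][2] = -1.4142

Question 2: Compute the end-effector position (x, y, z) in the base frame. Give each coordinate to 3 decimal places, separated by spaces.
-3.949 -1.184 1.172

after link 1: o_1 = (-1.0000, -1.7321, 1.0000)
after link 2: o_2 = (-1.0000, -1.7321, 4.0000)
after link 3: o_3 = (-3.9495, -1.1839, 1.1716)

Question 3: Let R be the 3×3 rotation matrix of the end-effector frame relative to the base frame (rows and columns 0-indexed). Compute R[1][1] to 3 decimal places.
0.866

End-effector y-axis (col 1 of R) = (0.5000,0.8660,-0.0000)
R[1][1] = 0.8660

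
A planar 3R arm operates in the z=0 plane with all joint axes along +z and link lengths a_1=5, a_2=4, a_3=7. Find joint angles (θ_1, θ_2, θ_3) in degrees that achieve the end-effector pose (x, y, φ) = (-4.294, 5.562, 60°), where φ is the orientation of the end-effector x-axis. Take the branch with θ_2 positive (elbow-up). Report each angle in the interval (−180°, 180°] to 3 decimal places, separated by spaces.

157.340 60.006 -157.346

wrist centre = target − a_3·(cos φ, sin φ) = (-7.7940, -0.5002)
cos θ_2 = (60.9966−5²−4²)/(2·5·4) = 0.4999; θ_2 = 60.0056° (elbow-up)
β = atan2(-0.5002,-7.7940) = -176.3281°; ψ = atan2(3.4643,6.9997) = 26.3319°
θ_1 = β − ψ = -202.6600°
θ_3 = φ − θ_1 − θ_2 = -157.3456° (wrapped to (-180°,180°])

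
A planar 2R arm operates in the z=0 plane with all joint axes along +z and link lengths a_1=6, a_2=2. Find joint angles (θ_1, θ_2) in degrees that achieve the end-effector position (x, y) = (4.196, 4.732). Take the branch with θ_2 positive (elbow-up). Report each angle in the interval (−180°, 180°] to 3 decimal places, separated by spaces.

cos θ_2 = (39.9982−6²−2²)/(2·6·2) = -0.0001; θ_2 = 90.0042° (elbow-up)
β = atan2(4.7320,4.1960) = 48.4357°; ψ = atan2(2.0000,5.9999) = 18.4354°
θ_1 = β − ψ = 30.0003°

30.000 90.004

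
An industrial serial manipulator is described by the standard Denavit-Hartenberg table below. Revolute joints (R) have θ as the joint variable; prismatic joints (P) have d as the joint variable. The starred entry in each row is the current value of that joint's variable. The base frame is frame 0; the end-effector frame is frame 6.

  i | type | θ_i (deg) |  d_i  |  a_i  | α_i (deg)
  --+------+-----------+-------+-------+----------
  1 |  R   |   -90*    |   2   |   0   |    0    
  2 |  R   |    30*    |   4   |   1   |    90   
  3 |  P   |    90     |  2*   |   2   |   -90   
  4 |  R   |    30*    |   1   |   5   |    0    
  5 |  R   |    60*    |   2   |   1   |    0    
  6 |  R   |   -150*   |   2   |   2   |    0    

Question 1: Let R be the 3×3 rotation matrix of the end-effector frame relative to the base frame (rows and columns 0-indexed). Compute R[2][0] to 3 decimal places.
End-effector x-axis (col 0 of R) = (-0.7500,-0.4330,0.5000)
R[2][0] = 0.5000

0.500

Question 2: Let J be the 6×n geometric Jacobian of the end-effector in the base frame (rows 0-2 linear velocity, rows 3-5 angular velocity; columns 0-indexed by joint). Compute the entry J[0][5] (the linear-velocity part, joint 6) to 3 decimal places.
0.866

axis z_5 = (-0.5000,0.8660,0.0000); lever o_n−o_5 = (-2.5000,0.8660,1.0000)
cross product → J_v[:, 5] = (0.8660,0.5000,1.7321)
J_ω[:, 5] = z_5
entry J[0][5] = 0.8660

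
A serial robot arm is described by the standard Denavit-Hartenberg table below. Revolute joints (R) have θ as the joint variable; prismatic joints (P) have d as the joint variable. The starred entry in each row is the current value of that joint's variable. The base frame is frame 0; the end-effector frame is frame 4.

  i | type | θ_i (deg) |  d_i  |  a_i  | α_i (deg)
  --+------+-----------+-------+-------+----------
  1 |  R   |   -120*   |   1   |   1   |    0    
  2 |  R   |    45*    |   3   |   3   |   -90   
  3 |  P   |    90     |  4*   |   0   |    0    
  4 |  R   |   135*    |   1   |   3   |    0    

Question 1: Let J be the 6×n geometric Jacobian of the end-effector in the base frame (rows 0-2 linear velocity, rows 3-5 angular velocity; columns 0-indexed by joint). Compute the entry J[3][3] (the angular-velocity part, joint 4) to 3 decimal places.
axis z_3 = (0.9659,0.2588,0.0000); lever o_n−o_3 = (0.4169,2.3079,2.1213)
cross product → J_v[:, 3] = (0.5490,-2.0490,2.1213)
J_ω[:, 3] = z_3
entry J[3][3] = 0.9659

0.966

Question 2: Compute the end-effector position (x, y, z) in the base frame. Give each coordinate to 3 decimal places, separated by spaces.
after link 1: o_1 = (-0.5000, -0.8660, 1.0000)
after link 2: o_2 = (0.2765, -3.7638, 4.0000)
after link 3: o_3 = (4.1402, -2.7285, 4.0000)
after link 4: o_4 = (4.5570, -0.4207, 6.1213)

4.557 -0.421 6.121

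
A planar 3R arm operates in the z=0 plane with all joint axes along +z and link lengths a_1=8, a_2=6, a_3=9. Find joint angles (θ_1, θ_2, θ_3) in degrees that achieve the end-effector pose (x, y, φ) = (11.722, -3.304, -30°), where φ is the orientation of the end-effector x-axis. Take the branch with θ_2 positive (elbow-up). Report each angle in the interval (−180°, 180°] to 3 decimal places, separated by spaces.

wrist centre = target − a_3·(cos φ, sin φ) = (3.9278, 1.1960)
cos θ_2 = (16.8578−8²−6²)/(2·8·6) = -0.8661; θ_2 = 150.0045° (elbow-up)
β = atan2(1.1960,3.9278) = 16.9354°; ψ = atan2(2.9996,2.8036) = 46.9342°
θ_1 = β − ψ = -29.9988°
θ_3 = φ − θ_1 − θ_2 = -150.0057° (wrapped to (-180°,180°])

-29.999 150.004 -150.006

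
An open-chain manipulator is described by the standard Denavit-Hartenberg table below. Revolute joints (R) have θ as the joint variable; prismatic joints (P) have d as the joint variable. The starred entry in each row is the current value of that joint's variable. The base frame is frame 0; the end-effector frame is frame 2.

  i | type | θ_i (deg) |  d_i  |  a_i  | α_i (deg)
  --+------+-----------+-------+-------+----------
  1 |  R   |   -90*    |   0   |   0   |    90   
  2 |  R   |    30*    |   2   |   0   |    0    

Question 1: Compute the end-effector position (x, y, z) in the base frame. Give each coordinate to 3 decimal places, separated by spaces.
after link 1: o_1 = (0.0000, 0.0000, 0.0000)
after link 2: o_2 = (-2.0000, -0.0000, 0.0000)

-2.000 -0.000 0.000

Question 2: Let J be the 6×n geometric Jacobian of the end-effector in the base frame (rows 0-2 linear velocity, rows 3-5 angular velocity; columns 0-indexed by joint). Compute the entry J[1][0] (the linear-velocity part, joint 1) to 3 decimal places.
axis z_0 = ẑ; lever o_n−o_0 = (-2.0000,-0.0000,0.0000)
cross product → J_v[:, 0] = (0.0000,-2.0000,0.0000)
J_ω[:, 0] = z_0
entry J[1][0] = -2.0000

-2.000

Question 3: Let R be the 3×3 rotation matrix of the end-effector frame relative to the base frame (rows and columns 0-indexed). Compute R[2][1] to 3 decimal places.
End-effector y-axis (col 1 of R) = (0.0000,0.5000,0.8660)
R[2][1] = 0.8660

0.866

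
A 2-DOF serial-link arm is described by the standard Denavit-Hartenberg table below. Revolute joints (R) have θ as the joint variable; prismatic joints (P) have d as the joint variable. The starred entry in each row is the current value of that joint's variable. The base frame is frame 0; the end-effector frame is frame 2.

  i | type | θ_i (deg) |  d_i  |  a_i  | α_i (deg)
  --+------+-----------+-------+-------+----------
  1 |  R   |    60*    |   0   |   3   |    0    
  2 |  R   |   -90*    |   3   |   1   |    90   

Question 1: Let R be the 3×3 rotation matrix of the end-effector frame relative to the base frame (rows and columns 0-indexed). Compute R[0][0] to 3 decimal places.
End-effector x-axis (col 0 of R) = (0.8660,-0.5000,0.0000)
R[0][0] = 0.8660

0.866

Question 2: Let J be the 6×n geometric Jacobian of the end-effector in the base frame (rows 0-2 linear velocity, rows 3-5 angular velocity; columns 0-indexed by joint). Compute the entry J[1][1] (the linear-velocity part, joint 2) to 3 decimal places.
0.866

axis z_1 = (0.0000,0.0000,1.0000); lever o_n−o_1 = (0.8660,-0.5000,3.0000)
cross product → J_v[:, 1] = (0.5000,0.8660,-0.0000)
J_ω[:, 1] = z_1
entry J[1][1] = 0.8660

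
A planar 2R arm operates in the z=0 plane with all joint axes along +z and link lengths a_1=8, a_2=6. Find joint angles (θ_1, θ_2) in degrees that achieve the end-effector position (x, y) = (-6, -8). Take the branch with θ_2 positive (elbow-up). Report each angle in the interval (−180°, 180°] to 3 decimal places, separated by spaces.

cos θ_2 = (100.0000−8²−6²)/(2·8·6) = 0.0000; θ_2 = 90.0000° (elbow-up)
β = atan2(-8.0000,-6.0000) = -126.8699°; ψ = atan2(6.0000,8.0000) = 36.8699°
θ_1 = β − ψ = -163.7398°

-163.740 90.000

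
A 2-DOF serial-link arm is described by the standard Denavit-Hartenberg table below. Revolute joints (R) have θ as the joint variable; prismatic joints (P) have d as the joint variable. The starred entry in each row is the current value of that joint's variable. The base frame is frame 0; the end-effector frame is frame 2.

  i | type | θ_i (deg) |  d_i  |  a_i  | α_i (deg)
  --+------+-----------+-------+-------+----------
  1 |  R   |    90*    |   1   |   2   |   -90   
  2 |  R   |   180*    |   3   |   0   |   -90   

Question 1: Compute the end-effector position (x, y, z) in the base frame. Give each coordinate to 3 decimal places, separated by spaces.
-3.000 2.000 1.000

after link 1: o_1 = (0.0000, 2.0000, 1.0000)
after link 2: o_2 = (-3.0000, 2.0000, 1.0000)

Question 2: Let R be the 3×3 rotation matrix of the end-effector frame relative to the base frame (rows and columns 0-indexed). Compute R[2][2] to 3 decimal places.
1.000

End-effector z-axis (col 2 of R) = (-0.0000,-0.0000,1.0000)
R[2][2] = 1.0000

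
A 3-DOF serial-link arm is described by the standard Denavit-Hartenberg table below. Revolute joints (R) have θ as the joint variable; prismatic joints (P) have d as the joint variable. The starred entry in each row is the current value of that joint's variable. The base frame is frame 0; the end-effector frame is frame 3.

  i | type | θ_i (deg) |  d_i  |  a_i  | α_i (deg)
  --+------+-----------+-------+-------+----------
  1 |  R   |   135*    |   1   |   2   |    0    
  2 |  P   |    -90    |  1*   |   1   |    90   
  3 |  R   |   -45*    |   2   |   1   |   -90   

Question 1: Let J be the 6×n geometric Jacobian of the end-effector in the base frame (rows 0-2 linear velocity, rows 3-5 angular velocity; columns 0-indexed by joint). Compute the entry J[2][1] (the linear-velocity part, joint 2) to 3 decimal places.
1.000

prismatic axis z_1 = (0.0000,0.0000,1.0000)
J_v[:, 1] = z_1; J_ω[:, 1] = (0,0,0)
entry J[2][1] = 1.0000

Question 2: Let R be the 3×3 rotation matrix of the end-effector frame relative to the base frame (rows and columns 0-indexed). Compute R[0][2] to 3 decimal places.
End-effector z-axis (col 2 of R) = (0.5000,0.5000,0.7071)
R[0][2] = 0.5000

0.500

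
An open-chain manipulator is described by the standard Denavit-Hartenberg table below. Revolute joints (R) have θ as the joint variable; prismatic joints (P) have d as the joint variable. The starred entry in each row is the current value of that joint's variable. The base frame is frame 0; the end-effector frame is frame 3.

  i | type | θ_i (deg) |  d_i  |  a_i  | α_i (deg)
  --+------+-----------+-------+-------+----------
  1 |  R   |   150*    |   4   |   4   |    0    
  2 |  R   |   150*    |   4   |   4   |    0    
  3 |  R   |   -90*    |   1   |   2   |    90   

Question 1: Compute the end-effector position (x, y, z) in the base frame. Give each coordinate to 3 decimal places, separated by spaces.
after link 1: o_1 = (-3.4641, 2.0000, 4.0000)
after link 2: o_2 = (-1.4641, -1.4641, 8.0000)
after link 3: o_3 = (-3.1962, -2.4641, 9.0000)

-3.196 -2.464 9.000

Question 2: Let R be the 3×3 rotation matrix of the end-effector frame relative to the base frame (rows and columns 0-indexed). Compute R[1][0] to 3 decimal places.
-0.500

End-effector x-axis (col 0 of R) = (-0.8660,-0.5000,0.0000)
R[1][0] = -0.5000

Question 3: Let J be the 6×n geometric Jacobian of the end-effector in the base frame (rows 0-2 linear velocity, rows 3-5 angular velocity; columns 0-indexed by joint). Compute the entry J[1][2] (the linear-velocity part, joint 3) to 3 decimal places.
-1.732

axis z_2 = (0.0000,0.0000,1.0000); lever o_n−o_2 = (-1.7321,-1.0000,1.0000)
cross product → J_v[:, 2] = (1.0000,-1.7321,0.0000)
J_ω[:, 2] = z_2
entry J[1][2] = -1.7321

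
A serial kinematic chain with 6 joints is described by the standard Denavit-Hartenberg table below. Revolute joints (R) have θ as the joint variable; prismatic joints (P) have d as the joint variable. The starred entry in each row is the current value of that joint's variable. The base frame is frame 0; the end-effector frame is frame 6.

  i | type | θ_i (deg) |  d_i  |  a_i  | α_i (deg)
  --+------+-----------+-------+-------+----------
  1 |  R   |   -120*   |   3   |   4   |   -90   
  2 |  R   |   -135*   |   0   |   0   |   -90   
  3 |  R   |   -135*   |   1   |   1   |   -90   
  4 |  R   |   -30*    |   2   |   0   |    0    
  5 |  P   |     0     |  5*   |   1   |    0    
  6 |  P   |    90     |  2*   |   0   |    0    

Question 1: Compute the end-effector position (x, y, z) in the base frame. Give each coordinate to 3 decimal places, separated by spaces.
after link 1: o_1 = (-2.0000, -3.4641, 3.0000)
after link 2: o_2 = (-2.0000, -3.4641, 3.0000)
after link 3: o_3 = (-1.9912, -4.8630, 3.2071)
after link 4: o_4 = (-0.2664, -4.7041, 4.2071)
after link 5: o_5 = (4.1825, -5.2942, 6.6276)
after link 6: o_6 = (5.9072, -5.1353, 7.6276)

5.907 -5.135 7.628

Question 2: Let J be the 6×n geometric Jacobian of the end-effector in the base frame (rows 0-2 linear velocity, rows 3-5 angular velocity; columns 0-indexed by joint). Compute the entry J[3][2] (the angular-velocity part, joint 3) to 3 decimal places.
axis z_2 = (-0.3536,-0.6124,0.7071); lever o_n−o_2 = (7.9072,-1.6712,4.6276)
cross product → J_v[:, 2] = (-1.6521,7.2274,5.4330)
J_ω[:, 2] = z_2
entry J[3][2] = -0.3536

-0.354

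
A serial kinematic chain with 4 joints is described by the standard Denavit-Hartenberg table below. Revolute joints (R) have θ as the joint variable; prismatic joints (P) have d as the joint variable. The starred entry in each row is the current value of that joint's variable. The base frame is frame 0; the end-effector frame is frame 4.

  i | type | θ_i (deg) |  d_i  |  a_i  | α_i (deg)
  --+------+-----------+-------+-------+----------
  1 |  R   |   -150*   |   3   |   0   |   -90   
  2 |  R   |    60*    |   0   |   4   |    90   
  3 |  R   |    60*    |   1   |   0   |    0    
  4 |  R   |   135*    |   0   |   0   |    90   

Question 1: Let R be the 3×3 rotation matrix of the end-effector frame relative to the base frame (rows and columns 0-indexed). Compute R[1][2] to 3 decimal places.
-0.772

End-effector z-axis (col 2 of R) = (0.5950,-0.7718,0.2241)
R[1][2] = -0.7718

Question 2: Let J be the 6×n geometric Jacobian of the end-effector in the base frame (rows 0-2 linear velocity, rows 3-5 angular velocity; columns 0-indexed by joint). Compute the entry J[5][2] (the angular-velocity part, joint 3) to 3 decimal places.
axis z_2 = (-0.7500,-0.4330,0.5000); lever o_n−o_2 = (-0.7500,-0.4330,0.5000)
cross product → J_v[:, 2] = (-0.0000,0.0000,0.0000)
J_ω[:, 2] = z_2
entry J[5][2] = 0.5000

0.500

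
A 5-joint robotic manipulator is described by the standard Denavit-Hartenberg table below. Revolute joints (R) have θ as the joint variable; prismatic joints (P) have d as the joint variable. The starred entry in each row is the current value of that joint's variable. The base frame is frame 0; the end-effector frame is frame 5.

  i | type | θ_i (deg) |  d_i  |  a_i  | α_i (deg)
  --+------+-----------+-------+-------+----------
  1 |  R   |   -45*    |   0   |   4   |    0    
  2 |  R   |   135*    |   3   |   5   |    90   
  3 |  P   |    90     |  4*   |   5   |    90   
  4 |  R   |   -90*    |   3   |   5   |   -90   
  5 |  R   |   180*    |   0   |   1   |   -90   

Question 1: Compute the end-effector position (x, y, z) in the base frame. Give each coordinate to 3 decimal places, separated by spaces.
2.828 5.172 8.000

after link 1: o_1 = (2.8284, -2.8284, 0.0000)
after link 2: o_2 = (2.8284, 2.1716, 3.0000)
after link 3: o_3 = (6.8284, 2.1716, 8.0000)
after link 4: o_4 = (1.8284, 5.1716, 8.0000)
after link 5: o_5 = (2.8284, 5.1716, 8.0000)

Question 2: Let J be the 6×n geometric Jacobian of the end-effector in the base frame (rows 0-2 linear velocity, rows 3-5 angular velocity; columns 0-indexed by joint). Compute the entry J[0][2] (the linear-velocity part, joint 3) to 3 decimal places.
prismatic axis z_2 = (1.0000,0.0000,0.0000)
J_v[:, 2] = z_2; J_ω[:, 2] = (0,0,0)
entry J[0][2] = 1.0000

1.000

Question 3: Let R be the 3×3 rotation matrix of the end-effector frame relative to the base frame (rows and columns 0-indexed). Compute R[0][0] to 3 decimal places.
End-effector x-axis (col 0 of R) = (1.0000,-0.0000,0.0000)
R[0][0] = 1.0000

1.000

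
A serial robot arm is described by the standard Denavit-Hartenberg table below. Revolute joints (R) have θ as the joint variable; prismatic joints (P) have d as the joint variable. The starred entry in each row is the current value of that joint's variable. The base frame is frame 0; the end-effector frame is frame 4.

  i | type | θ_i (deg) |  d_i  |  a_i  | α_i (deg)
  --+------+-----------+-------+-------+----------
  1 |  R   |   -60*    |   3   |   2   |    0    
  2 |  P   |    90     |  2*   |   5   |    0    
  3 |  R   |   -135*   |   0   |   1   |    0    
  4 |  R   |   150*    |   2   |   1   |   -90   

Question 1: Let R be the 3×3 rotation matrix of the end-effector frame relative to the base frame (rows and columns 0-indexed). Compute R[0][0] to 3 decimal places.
0.707

End-effector x-axis (col 0 of R) = (0.7071,0.7071,0.0000)
R[0][0] = 0.7071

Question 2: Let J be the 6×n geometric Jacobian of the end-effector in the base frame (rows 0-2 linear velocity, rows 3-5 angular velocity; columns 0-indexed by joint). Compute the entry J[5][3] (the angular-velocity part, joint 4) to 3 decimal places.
axis z_3 = (0.0000,0.0000,1.0000); lever o_n−o_3 = (0.7071,0.7071,2.0000)
cross product → J_v[:, 3] = (-0.7071,0.7071,0.0000)
J_ω[:, 3] = z_3
entry J[5][3] = 1.0000

1.000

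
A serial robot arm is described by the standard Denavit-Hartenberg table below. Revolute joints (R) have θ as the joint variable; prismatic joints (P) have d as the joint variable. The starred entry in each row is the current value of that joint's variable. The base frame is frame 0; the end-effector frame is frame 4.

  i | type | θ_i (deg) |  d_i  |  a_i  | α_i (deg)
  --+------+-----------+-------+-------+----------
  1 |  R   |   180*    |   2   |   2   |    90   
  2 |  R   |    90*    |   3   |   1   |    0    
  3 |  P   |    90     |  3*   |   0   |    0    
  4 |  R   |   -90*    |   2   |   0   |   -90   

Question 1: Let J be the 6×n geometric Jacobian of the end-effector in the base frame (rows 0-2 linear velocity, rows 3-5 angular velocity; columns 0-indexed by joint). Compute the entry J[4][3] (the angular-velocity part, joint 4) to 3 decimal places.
axis z_3 = (0.0000,1.0000,0.0000); lever o_n−o_3 = (0.0000,2.0000,0.0000)
cross product → J_v[:, 3] = (-0.0000,0.0000,0.0000)
J_ω[:, 3] = z_3
entry J[4][3] = 1.0000

1.000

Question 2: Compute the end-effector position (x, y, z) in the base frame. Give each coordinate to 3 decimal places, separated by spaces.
after link 1: o_1 = (-2.0000, 0.0000, 2.0000)
after link 2: o_2 = (-2.0000, 3.0000, 3.0000)
after link 3: o_3 = (-2.0000, 6.0000, 3.0000)
after link 4: o_4 = (-2.0000, 8.0000, 3.0000)

-2.000 8.000 3.000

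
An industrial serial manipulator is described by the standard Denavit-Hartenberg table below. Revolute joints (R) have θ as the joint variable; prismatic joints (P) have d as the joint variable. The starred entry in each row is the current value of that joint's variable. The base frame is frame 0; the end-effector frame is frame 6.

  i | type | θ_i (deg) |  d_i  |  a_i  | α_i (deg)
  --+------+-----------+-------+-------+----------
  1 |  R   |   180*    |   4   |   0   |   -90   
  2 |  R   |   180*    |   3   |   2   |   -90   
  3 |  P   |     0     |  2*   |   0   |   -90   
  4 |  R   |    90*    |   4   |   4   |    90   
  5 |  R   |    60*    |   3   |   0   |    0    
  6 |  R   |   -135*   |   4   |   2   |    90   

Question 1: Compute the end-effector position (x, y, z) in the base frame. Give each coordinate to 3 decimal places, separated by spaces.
after link 1: o_1 = (0.0000, 0.0000, 4.0000)
after link 2: o_2 = (2.0000, -3.0000, 4.0000)
after link 3: o_3 = (2.0000, -3.0000, 6.0000)
after link 4: o_4 = (2.0000, 1.0000, 2.0000)
after link 5: o_5 = (5.0000, 1.0000, 2.0000)
after link 6: o_6 = (9.0000, -0.9319, 1.4824)

9.000 -0.932 1.482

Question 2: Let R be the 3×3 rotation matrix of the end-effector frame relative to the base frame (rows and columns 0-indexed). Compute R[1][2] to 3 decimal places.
End-effector z-axis (col 2 of R) = (0.0000,-0.2588,0.9659)
R[1][2] = -0.2588

-0.259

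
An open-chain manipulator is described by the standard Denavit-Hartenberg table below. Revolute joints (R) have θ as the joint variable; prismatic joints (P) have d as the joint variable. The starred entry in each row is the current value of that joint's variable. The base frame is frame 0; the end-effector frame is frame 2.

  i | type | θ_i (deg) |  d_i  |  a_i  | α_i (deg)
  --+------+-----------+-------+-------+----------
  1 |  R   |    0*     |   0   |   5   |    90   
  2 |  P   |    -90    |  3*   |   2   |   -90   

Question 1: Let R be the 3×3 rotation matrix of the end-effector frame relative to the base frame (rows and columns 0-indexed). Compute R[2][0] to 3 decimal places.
End-effector x-axis (col 0 of R) = (0.0000,-0.0000,-1.0000)
R[2][0] = -1.0000

-1.000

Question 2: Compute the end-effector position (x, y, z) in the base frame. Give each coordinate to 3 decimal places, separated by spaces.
after link 1: o_1 = (5.0000, 0.0000, 0.0000)
after link 2: o_2 = (5.0000, -3.0000, -2.0000)

5.000 -3.000 -2.000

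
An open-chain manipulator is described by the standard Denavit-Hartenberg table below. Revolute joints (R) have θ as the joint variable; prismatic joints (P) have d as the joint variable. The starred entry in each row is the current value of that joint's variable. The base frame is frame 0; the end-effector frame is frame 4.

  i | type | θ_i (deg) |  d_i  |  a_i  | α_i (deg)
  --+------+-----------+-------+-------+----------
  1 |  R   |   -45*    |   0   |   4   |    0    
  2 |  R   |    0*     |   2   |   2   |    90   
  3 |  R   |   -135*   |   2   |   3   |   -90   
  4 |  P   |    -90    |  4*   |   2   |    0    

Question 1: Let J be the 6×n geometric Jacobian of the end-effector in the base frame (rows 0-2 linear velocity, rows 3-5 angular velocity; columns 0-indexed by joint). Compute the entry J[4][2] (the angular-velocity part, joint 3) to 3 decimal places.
axis z_2 = (-0.7071,-0.7071,0.0000); lever o_n−o_2 = (-2.3284,-3.3284,-4.9497)
cross product → J_v[:, 2] = (3.5000,-3.5000,0.7071)
J_ω[:, 2] = z_2
entry J[4][2] = -0.7071

-0.707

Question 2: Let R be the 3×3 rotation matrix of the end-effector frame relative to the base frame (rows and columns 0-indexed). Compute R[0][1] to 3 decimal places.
End-effector y-axis (col 1 of R) = (-0.5000,0.5000,-0.7071)
R[0][1] = -0.5000

-0.500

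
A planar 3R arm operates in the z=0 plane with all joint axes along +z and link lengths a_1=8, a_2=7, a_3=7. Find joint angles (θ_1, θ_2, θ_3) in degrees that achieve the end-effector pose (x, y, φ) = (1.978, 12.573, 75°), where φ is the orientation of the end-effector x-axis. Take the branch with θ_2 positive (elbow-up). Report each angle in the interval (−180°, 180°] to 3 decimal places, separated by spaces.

wrist centre = target − a_3·(cos φ, sin φ) = (0.1663, 5.8115)
cos θ_2 = (33.8014−8²−7²)/(2·8·7) = -0.7071; θ_2 = 135.0019° (elbow-up)
β = atan2(5.8115,0.1663) = 88.3612°; ψ = atan2(4.9496,3.0501) = 58.3573°
θ_1 = β − ψ = 30.0039°
θ_3 = φ − θ_1 − θ_2 = -90.0058° (wrapped to (-180°,180°])

30.004 135.002 -90.006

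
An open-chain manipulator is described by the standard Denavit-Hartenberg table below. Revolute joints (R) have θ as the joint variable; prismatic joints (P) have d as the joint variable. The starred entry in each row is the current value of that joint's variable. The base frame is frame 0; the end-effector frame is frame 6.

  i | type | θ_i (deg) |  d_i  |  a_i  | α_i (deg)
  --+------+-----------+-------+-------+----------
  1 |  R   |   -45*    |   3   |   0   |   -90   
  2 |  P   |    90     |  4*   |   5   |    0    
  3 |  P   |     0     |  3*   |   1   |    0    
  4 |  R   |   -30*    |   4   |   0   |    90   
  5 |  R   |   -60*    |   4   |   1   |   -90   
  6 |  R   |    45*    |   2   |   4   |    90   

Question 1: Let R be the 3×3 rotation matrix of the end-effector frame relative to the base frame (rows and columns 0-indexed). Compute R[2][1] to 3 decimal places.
-0.750

End-effector y-axis (col 1 of R) = (0.6597,0.0474,-0.7500)
R[2][1] = -0.7500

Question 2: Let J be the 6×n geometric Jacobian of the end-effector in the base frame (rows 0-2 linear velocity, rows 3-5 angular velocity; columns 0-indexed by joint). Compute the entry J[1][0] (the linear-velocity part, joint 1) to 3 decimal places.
axis z_0 = ẑ; lever o_n−o_0 = (8.1474,4.1343,-5.5720)
cross product → J_v[:, 0] = (-4.1343,8.1474,0.0000)
J_ω[:, 0] = z_0
entry J[1][0] = 8.1474

8.147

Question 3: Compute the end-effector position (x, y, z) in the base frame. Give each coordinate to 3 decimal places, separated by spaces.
8.147 4.134 -5.572

after link 1: o_1 = (0.0000, 0.0000, 3.0000)
after link 2: o_2 = (2.8284, 2.8284, -2.0000)
after link 3: o_3 = (4.9497, 4.9497, -3.0000)
after link 4: o_4 = (7.7782, 7.7782, -3.0000)
after link 5: o_5 = (9.7921, 4.5395, -1.4330)
after link 6: o_6 = (8.1474, 4.1343, -5.5720)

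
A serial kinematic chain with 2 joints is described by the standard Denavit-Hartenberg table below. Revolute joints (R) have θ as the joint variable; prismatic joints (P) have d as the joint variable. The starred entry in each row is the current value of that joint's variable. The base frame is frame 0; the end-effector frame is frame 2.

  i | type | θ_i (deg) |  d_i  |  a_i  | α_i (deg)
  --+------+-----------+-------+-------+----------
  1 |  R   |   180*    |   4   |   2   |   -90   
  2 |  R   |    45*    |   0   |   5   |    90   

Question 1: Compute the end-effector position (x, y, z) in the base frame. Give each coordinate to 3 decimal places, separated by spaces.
after link 1: o_1 = (-2.0000, 0.0000, 4.0000)
after link 2: o_2 = (-5.5355, 0.0000, 0.4645)

-5.536 0.000 0.464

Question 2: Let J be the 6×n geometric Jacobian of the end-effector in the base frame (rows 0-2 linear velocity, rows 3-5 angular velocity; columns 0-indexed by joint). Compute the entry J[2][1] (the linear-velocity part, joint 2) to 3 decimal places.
-3.536

axis z_1 = (-0.0000,-1.0000,0.0000); lever o_n−o_1 = (-3.5355,0.0000,-3.5355)
cross product → J_v[:, 1] = (3.5355,-0.0000,-3.5355)
J_ω[:, 1] = z_1
entry J[2][1] = -3.5355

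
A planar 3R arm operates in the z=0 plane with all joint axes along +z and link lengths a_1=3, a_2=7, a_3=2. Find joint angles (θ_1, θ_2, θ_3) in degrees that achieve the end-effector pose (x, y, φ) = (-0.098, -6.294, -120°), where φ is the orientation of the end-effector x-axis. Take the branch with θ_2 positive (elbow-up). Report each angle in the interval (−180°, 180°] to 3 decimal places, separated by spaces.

149.994 150.005 -59.999

wrist centre = target − a_3·(cos φ, sin φ) = (0.9020, -4.5619)
cos θ_2 = (21.6250−3²−7²)/(2·3·7) = -0.8661; θ_2 = 150.0053° (elbow-up)
β = atan2(-4.5619,0.9020) = -78.8156°; ψ = atan2(3.4994,-3.0625) = 131.1905°
θ_1 = β − ψ = -210.0061°
θ_3 = φ − θ_1 − θ_2 = -59.9992° (wrapped to (-180°,180°])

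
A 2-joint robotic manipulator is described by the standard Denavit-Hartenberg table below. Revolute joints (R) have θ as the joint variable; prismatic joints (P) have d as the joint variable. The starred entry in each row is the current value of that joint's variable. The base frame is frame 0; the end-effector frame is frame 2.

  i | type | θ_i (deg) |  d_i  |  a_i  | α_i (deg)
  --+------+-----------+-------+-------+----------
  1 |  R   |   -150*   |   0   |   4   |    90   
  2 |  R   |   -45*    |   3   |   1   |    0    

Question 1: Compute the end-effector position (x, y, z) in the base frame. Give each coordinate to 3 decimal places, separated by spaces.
after link 1: o_1 = (-3.4641, -2.0000, 0.0000)
after link 2: o_2 = (-5.5765, 0.2445, -0.7071)

-5.576 0.245 -0.707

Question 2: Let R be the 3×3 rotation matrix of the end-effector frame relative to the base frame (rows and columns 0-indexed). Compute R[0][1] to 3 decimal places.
-0.612

End-effector y-axis (col 1 of R) = (-0.6124,-0.3536,0.7071)
R[0][1] = -0.6124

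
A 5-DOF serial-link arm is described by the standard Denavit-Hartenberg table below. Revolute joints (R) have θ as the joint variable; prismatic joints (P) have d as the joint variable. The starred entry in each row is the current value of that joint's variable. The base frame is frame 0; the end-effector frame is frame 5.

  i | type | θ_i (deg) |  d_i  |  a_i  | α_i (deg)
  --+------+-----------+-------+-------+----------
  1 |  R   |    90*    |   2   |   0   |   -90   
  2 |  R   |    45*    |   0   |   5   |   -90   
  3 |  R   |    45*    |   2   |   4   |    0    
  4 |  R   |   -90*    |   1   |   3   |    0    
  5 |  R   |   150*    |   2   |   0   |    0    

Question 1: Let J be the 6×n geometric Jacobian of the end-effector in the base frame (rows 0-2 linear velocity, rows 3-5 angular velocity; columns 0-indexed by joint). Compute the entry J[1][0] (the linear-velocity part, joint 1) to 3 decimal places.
0.707

axis z_0 = ẑ; lever o_n−o_0 = (0.7071,3.5000,-8.5711)
cross product → J_v[:, 0] = (-3.5000,0.7071,0.0000)
J_ω[:, 0] = z_0
entry J[1][0] = 0.7071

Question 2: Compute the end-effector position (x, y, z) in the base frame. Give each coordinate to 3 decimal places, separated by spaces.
after link 1: o_1 = (0.0000, 0.0000, 2.0000)
after link 2: o_2 = (0.0000, 3.5355, -1.5355)
after link 3: o_3 = (2.8284, 4.1213, -4.9497)
after link 4: o_4 = (0.7071, 4.9142, -7.1569)
after link 5: o_5 = (0.7071, 3.5000, -8.5711)

0.707 3.500 -8.571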